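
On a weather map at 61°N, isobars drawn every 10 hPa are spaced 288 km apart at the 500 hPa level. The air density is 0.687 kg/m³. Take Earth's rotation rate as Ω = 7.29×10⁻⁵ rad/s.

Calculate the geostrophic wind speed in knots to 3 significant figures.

Coriolis parameter at 61°N:
f = 2Ω sin φ = 2 × 7.29×10⁻⁵ × sin 61° = 1.28×10⁻⁴ s⁻¹
Pressure gradient: |∂P/∂n| = 1000 Pa / 288000 m = 3.47×10⁻³ Pa/m
Geostrophic balance (pressure-gradient force = Coriolis force):
V_g = (1/(fρ)) |∂P/∂n| = 3.47×10⁻³ / (1.28×10⁻⁴ × 0.687) = 39.6 m/s
Converting: 39.6 m/s × 1.944 = 77.0 knots

77.0 knots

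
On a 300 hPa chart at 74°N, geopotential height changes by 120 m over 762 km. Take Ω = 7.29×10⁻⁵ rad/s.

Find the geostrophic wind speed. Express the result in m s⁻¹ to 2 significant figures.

Coriolis parameter at 74°N:
f = 2Ω sin φ = 2 × 7.29×10⁻⁵ × sin 74° = 1.40×10⁻⁴ s⁻¹
Height gradient: |∂Z/∂n| = 120 m / 762000 m = 1.57×10⁻⁴
On a pressure surface, geostrophic balance gives V_g = (g/f)|∂Z/∂n|:
V_g = 9.81 × 1.57×10⁻⁴ / 1.40×10⁻⁴ = 11.0 m/s

11 m s⁻¹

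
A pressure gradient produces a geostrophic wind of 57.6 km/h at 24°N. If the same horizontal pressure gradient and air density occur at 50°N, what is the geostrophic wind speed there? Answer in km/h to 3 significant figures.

With the same pressure gradient and density, V_g ∝ 1/f ∝ 1/sin φ.
V₂ = V₁ · sin φ₁ / sin φ₂ = 57.6 × sin 24° / sin 50°
V₂ = 57.6 × 0.4067/0.7660 = 30.6 km/h

30.6 km/h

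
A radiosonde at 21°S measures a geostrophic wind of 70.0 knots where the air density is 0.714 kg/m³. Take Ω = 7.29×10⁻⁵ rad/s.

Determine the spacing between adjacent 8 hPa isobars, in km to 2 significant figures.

600 km

Coriolis parameter at 21°S:
f = 2Ω sin φ = 2 × 7.29×10⁻⁵ × sin 21° = 5.23×10⁻⁵ s⁻¹
Wind speed in SI: 70.0 knots = 36.0 m/s
Geostrophic balance rearranged: |∂P/∂n| = f ρ V_g
|∂P/∂n| = 5.23×10⁻⁵ × 0.714 × 36.0 = 1.34×10⁻³ Pa/m
Isobar spacing: Δn = ΔP/|∂P/∂n| = 800 Pa / 1.34×10⁻³ Pa/m = 595482 m ≈ 600 km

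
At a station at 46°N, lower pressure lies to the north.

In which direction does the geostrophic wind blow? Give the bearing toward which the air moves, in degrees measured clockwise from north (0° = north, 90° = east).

090°

The pressure-gradient force points toward the north (bearing 000°).
Geostrophic balance: in the Northern Hemisphere the Coriolis force deflects motion to the right, so the geostrophic wind blows 90° to the right of the pressure-gradient force (low pressure on the left).
Rotating 000° by 90° clockwise gives 090° — the wind blows toward the east.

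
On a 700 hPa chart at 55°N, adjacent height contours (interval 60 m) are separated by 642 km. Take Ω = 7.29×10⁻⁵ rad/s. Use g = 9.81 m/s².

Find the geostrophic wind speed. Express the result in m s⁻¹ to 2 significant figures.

7.7 m s⁻¹

Coriolis parameter at 55°N:
f = 2Ω sin φ = 2 × 7.29×10⁻⁵ × sin 55° = 1.19×10⁻⁴ s⁻¹
Height gradient: |∂Z/∂n| = 60 m / 642000 m = 9.35×10⁻⁵
On a pressure surface, geostrophic balance gives V_g = (g/f)|∂Z/∂n|:
V_g = 9.81 × 9.35×10⁻⁵ / 1.19×10⁻⁴ = 7.68 m/s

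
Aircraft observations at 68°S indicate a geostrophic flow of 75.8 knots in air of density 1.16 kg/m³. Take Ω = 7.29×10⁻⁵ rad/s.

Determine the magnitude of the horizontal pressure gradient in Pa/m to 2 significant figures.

6.1×10⁻³ Pa/m

Coriolis parameter at 68°S:
f = 2Ω sin φ = 2 × 7.29×10⁻⁵ × sin 68° = 1.35×10⁻⁴ s⁻¹
Wind speed in SI: 75.8 knots = 39.0 m/s
Geostrophic balance rearranged: |∂P/∂n| = f ρ V_g
|∂P/∂n| = 1.35×10⁻⁴ × 1.16 × 39.0 = 6.11×10⁻³ Pa/m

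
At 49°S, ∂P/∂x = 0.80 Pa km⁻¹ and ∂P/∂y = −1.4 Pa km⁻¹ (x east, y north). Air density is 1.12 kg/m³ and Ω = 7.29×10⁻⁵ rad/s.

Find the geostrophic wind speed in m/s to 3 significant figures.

Coriolis parameter at 49°S:
f = 2Ω sin φ = 2 × 7.29×10⁻⁵ × sin 49° = 1.10×10⁻⁴ s⁻¹
In the Southern Hemisphere f is negative: f = −1.10×10⁻⁴ s⁻¹.
Component geostrophic relations (x east, y north):
u_g = −(1/(fρ)) ∂P/∂y,  v_g = (1/(fρ)) ∂P/∂x
u_g = −(−1.4×10⁻³)/(−1.10×10⁻⁴ × 1.12) = −11.4 m/s;  v_g = (0.80×10⁻³)/(−1.10×10⁻⁴ × 1.12) = −6.49 m/s
|V_g| = √(u_g² + v_g²) = 13.1 m/s

13.1 m/s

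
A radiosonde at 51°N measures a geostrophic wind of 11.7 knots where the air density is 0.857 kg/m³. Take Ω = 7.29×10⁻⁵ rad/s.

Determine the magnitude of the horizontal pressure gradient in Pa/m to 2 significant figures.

Coriolis parameter at 51°N:
f = 2Ω sin φ = 2 × 7.29×10⁻⁵ × sin 51° = 1.13×10⁻⁴ s⁻¹
Wind speed in SI: 11.7 knots = 6.02 m/s
Geostrophic balance rearranged: |∂P/∂n| = f ρ V_g
|∂P/∂n| = 1.13×10⁻⁴ × 0.857 × 6.02 = 5.84×10⁻⁴ Pa/m

5.8×10⁻⁴ Pa/m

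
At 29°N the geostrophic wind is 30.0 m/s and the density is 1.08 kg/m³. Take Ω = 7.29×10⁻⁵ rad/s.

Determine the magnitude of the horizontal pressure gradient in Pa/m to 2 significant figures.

Coriolis parameter at 29°N:
f = 2Ω sin φ = 2 × 7.29×10⁻⁵ × sin 29° = 7.07×10⁻⁵ s⁻¹
Geostrophic balance rearranged: |∂P/∂n| = f ρ V_g
|∂P/∂n| = 7.07×10⁻⁵ × 1.08 × 30.0 = 2.29×10⁻³ Pa/m

2.3×10⁻³ Pa/m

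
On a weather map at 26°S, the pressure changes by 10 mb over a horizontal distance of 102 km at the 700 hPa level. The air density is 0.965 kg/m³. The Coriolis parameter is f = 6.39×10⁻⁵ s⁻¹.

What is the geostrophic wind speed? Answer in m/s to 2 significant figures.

160 m/s

Pressure gradient: |∂P/∂n| = 1000 Pa / 102000 m = 9.80×10⁻³ Pa/m
Geostrophic balance (pressure-gradient force = Coriolis force):
V_g = (1/(fρ)) |∂P/∂n| = 9.80×10⁻³ / (6.39×10⁻⁵ × 0.965) = 159 m/s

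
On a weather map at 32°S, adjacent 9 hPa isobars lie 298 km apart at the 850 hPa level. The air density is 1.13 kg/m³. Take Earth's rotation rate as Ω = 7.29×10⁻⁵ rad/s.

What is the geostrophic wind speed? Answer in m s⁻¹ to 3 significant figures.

Coriolis parameter at 32°S:
f = 2Ω sin φ = 2 × 7.29×10⁻⁵ × sin 32° = 7.73×10⁻⁵ s⁻¹
Pressure gradient: |∂P/∂n| = 900 Pa / 298000 m = 3.02×10⁻³ Pa/m
Geostrophic balance (pressure-gradient force = Coriolis force):
V_g = (1/(fρ)) |∂P/∂n| = 3.02×10⁻³ / (7.73×10⁻⁵ × 1.13) = 34.6 m/s

34.6 m s⁻¹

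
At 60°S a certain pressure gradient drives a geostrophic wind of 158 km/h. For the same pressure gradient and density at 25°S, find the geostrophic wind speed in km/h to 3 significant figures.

324 km/h

With the same pressure gradient and density, V_g ∝ 1/f ∝ 1/sin φ.
V₂ = V₁ · sin φ₁ / sin φ₂ = 158 × sin 60° / sin 25°
V₂ = 158 × 0.8660/0.4226 = 324 km/h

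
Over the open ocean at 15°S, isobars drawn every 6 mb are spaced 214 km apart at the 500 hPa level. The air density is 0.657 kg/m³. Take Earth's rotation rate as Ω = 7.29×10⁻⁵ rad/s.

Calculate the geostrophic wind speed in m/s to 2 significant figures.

110 m/s

Coriolis parameter at 15°S:
f = 2Ω sin φ = 2 × 7.29×10⁻⁵ × sin 15° = 3.77×10⁻⁵ s⁻¹
Pressure gradient: |∂P/∂n| = 600 Pa / 214000 m = 2.80×10⁻³ Pa/m
Geostrophic balance (pressure-gradient force = Coriolis force):
V_g = (1/(fρ)) |∂P/∂n| = 2.80×10⁻³ / (3.77×10⁻⁵ × 0.657) = 113 m/s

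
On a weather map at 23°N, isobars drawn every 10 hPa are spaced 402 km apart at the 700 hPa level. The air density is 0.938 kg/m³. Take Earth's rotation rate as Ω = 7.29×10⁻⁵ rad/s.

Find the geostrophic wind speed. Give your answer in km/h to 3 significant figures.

168 km/h

Coriolis parameter at 23°N:
f = 2Ω sin φ = 2 × 7.29×10⁻⁵ × sin 23° = 5.70×10⁻⁵ s⁻¹
Pressure gradient: |∂P/∂n| = 1000 Pa / 402000 m = 2.49×10⁻³ Pa/m
Geostrophic balance (pressure-gradient force = Coriolis force):
V_g = (1/(fρ)) |∂P/∂n| = 2.49×10⁻³ / (5.70×10⁻⁵ × 0.938) = 46.6 m/s
Converting: 46.6 m/s × 3.6 = 168 km/h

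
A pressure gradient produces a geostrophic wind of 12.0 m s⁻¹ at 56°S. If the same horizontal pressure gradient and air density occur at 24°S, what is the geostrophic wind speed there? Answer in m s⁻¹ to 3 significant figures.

With the same pressure gradient and density, V_g ∝ 1/f ∝ 1/sin φ.
V₂ = V₁ · sin φ₁ / sin φ₂ = 12.0 × sin 56° / sin 24°
V₂ = 12.0 × 0.8290/0.4067 = 24.5 m s⁻¹

24.5 m s⁻¹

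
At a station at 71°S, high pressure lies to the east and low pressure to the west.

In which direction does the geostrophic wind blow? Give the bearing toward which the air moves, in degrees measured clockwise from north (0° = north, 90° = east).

180°

The pressure-gradient force points toward the west (bearing 270°).
Geostrophic balance: in the Southern Hemisphere the Coriolis force deflects motion to the left, so the geostrophic wind blows 90° to the left of the pressure-gradient force (low pressure on the right).
Rotating 270° by 90° counterclockwise gives 180° — the wind blows toward the south.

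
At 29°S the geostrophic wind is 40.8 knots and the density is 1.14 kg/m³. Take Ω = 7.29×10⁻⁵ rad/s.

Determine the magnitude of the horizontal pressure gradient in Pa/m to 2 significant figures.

1.7×10⁻³ Pa/m

Coriolis parameter at 29°S:
f = 2Ω sin φ = 2 × 7.29×10⁻⁵ × sin 29° = 7.07×10⁻⁵ s⁻¹
Wind speed in SI: 40.8 knots = 21.0 m/s
Geostrophic balance rearranged: |∂P/∂n| = f ρ V_g
|∂P/∂n| = 7.07×10⁻⁵ × 1.14 × 21.0 = 1.69×10⁻³ Pa/m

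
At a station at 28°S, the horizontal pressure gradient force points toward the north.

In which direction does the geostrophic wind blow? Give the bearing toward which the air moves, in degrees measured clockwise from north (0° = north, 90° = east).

270°

The pressure-gradient force points toward the north (bearing 000°).
Geostrophic balance: in the Southern Hemisphere the Coriolis force deflects motion to the left, so the geostrophic wind blows 90° to the left of the pressure-gradient force (low pressure on the right).
Rotating 000° by 90° counterclockwise gives 270° — the wind blows toward the west.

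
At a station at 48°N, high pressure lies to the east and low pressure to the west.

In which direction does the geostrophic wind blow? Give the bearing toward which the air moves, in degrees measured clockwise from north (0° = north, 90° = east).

The pressure-gradient force points toward the west (bearing 270°).
Geostrophic balance: in the Northern Hemisphere the Coriolis force deflects motion to the right, so the geostrophic wind blows 90° to the right of the pressure-gradient force (low pressure on the left).
Rotating 270° by 90° clockwise gives 000° — the wind blows toward the north.

000°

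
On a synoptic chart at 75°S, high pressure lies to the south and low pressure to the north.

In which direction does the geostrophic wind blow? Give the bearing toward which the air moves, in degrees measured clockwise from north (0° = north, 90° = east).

The pressure-gradient force points toward the north (bearing 000°).
Geostrophic balance: in the Southern Hemisphere the Coriolis force deflects motion to the left, so the geostrophic wind blows 90° to the left of the pressure-gradient force (low pressure on the right).
Rotating 000° by 90° counterclockwise gives 270° — the wind blows toward the west.

270°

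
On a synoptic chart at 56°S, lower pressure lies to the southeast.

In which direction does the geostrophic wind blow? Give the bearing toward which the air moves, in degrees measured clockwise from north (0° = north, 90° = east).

The pressure-gradient force points toward the southeast (bearing 135°).
Geostrophic balance: in the Southern Hemisphere the Coriolis force deflects motion to the left, so the geostrophic wind blows 90° to the left of the pressure-gradient force (low pressure on the right).
Rotating 135° by 90° counterclockwise gives 045° — the wind blows toward the northeast.

045°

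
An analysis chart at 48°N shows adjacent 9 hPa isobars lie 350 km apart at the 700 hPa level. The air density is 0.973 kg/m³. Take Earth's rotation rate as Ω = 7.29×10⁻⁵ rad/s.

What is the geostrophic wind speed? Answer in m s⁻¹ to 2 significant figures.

24 m s⁻¹

Coriolis parameter at 48°N:
f = 2Ω sin φ = 2 × 7.29×10⁻⁵ × sin 48° = 1.08×10⁻⁴ s⁻¹
Pressure gradient: |∂P/∂n| = 900 Pa / 350000 m = 2.57×10⁻³ Pa/m
Geostrophic balance (pressure-gradient force = Coriolis force):
V_g = (1/(fρ)) |∂P/∂n| = 2.57×10⁻³ / (1.08×10⁻⁴ × 0.973) = 24.4 m/s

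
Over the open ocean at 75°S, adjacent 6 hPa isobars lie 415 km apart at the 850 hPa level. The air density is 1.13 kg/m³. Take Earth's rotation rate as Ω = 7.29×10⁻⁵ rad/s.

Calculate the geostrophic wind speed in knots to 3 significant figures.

17.7 knots

Coriolis parameter at 75°S:
f = 2Ω sin φ = 2 × 7.29×10⁻⁵ × sin 75° = 1.41×10⁻⁴ s⁻¹
Pressure gradient: |∂P/∂n| = 600 Pa / 415000 m = 1.45×10⁻³ Pa/m
Geostrophic balance (pressure-gradient force = Coriolis force):
V_g = (1/(fρ)) |∂P/∂n| = 1.45×10⁻³ / (1.41×10⁻⁴ × 1.13) = 9.08 m/s
Converting: 9.08 m/s × 1.944 = 17.7 knots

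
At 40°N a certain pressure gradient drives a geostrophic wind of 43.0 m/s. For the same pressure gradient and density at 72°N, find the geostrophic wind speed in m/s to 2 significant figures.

With the same pressure gradient and density, V_g ∝ 1/f ∝ 1/sin φ.
V₂ = V₁ · sin φ₁ / sin φ₂ = 43.0 × sin 40° / sin 72°
V₂ = 43.0 × 0.6428/0.9511 = 29 m/s

29 m/s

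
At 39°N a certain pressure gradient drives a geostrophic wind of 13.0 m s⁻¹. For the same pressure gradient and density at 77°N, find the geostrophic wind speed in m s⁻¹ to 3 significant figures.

8.40 m s⁻¹

With the same pressure gradient and density, V_g ∝ 1/f ∝ 1/sin φ.
V₂ = V₁ · sin φ₁ / sin φ₂ = 13.0 × sin 39° / sin 77°
V₂ = 13.0 × 0.6293/0.9744 = 8.40 m s⁻¹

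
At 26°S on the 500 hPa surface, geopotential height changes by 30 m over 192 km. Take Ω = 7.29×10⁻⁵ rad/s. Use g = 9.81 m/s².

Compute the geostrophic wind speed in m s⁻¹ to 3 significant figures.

Coriolis parameter at 26°S:
f = 2Ω sin φ = 2 × 7.29×10⁻⁵ × sin 26° = 6.39×10⁻⁵ s⁻¹
Height gradient: |∂Z/∂n| = 30 m / 192000 m = 1.56×10⁻⁴
On a pressure surface, geostrophic balance gives V_g = (g/f)|∂Z/∂n|:
V_g = 9.81 × 1.56×10⁻⁴ / 6.39×10⁻⁵ = 24.0 m/s

24.0 m s⁻¹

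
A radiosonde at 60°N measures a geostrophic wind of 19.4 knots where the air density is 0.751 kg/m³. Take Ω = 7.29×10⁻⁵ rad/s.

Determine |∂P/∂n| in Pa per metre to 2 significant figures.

9.5×10⁻⁴ Pa/m

Coriolis parameter at 60°N:
f = 2Ω sin φ = 2 × 7.29×10⁻⁵ × sin 60° = 1.26×10⁻⁴ s⁻¹
Wind speed in SI: 19.4 knots = 9.98 m/s
Geostrophic balance rearranged: |∂P/∂n| = f ρ V_g
|∂P/∂n| = 1.26×10⁻⁴ × 0.751 × 9.98 = 9.46×10⁻⁴ Pa/m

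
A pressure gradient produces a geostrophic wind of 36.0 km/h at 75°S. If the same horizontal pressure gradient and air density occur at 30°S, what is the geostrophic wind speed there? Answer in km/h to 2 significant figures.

With the same pressure gradient and density, V_g ∝ 1/f ∝ 1/sin φ.
V₂ = V₁ · sin φ₁ / sin φ₂ = 36.0 × sin 75° / sin 30°
V₂ = 36.0 × 0.9659/0.5000 = 70 km/h

70 km/h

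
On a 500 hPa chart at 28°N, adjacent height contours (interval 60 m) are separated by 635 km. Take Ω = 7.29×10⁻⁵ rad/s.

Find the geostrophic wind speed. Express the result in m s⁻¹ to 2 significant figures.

14 m s⁻¹

Coriolis parameter at 28°N:
f = 2Ω sin φ = 2 × 7.29×10⁻⁵ × sin 28° = 6.84×10⁻⁵ s⁻¹
Height gradient: |∂Z/∂n| = 60 m / 635000 m = 9.45×10⁻⁵
On a pressure surface, geostrophic balance gives V_g = (g/f)|∂Z/∂n|:
V_g = 9.81 × 9.45×10⁻⁵ / 6.84×10⁻⁵ = 13.5 m/s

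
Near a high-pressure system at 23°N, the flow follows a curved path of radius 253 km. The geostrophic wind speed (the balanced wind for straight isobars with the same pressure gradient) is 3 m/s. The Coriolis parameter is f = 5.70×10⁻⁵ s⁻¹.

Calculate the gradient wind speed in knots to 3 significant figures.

Around a high, pressure-gradient force acts outward with centrifugal, so Coriolis balances both:
fV = (1/ρ)|∂P/∂n| + V²/R  →  V² − fR·V + fR·V_g = 0
With fR = 5.70×10⁻⁵ × 253×10³ m = 14.4 m/s:
V = [fR − √((fR)² − 4 fR V_g)]/2 = [14.4 − √(14.4² − 4×14.4×3)]/2 = 4.26 m/s
Supergeostrophic (V > V_g = 3 m/s), as expected around a high.
Converting: 4.26 m/s × 1.944 = 8.27 knots

8.27 knots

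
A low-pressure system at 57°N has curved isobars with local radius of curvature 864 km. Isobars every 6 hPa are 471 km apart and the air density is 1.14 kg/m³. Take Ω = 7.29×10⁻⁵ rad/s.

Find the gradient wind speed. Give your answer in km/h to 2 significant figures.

Coriolis parameter at 57°N:
f = 2Ω sin φ = 2 × 7.29×10⁻⁵ × sin 57° = 1.22×10⁻⁴ s⁻¹
Pressure gradient: |∂P/∂n| = 600 Pa / 471000 m = 1.27×10⁻³ Pa/m
Geostrophic speed: V_g = |∂P/∂n|/(fρ) = 1.27×10⁻³/(1.22×10⁻⁴ × 1.14) = 9.14 m/s
Around a low, centrifugal force acts outward with Coriolis, so pressure-gradient force balances both:
(1/ρ)|∂P/∂n| = fV + V²/R  →  V² + fR·V − fR·V_g = 0
With fR = 1.22×10⁻⁴ × 864×10³ m = 106 m/s:
V = [−fR + √((fR)² + 4 fR V_g)]/2 = [−106 + √(106² + 4×106×9.14)]/2 = 8.46 m/s
Subgeostrophic (V < V_g = 9.14 m/s), as expected around a low.
Converting: 8.46 m/s × 3.6 = 30 km/h

30 km/h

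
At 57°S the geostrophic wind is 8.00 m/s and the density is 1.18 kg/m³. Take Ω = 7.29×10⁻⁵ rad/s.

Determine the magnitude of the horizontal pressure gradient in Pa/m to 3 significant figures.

Coriolis parameter at 57°S:
f = 2Ω sin φ = 2 × 7.29×10⁻⁵ × sin 57° = 1.22×10⁻⁴ s⁻¹
Geostrophic balance rearranged: |∂P/∂n| = f ρ V_g
|∂P/∂n| = 1.22×10⁻⁴ × 1.18 × 8.00 = 1.15×10⁻³ Pa/m

1.15×10⁻³ Pa/m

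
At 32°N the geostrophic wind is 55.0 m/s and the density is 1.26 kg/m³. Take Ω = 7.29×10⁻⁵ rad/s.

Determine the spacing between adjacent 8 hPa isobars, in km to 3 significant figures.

149 km

Coriolis parameter at 32°N:
f = 2Ω sin φ = 2 × 7.29×10⁻⁵ × sin 32° = 7.73×10⁻⁵ s⁻¹
Geostrophic balance rearranged: |∂P/∂n| = f ρ V_g
|∂P/∂n| = 7.73×10⁻⁵ × 1.26 × 55.0 = 5.35×10⁻³ Pa/m
Isobar spacing: Δn = ΔP/|∂P/∂n| = 800 Pa / 5.35×10⁻³ Pa/m = 149413 m ≈ 149 km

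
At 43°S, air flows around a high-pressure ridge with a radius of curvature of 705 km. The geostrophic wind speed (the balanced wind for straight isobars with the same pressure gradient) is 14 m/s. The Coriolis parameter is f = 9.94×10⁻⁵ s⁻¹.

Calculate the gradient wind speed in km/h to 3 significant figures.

69.6 km/h

Around a high, pressure-gradient force acts outward with centrifugal, so Coriolis balances both:
fV = (1/ρ)|∂P/∂n| + V²/R  →  V² − fR·V + fR·V_g = 0
With fR = 9.94×10⁻⁵ × 705×10³ m = 70.1 m/s:
V = [fR − √((fR)² − 4 fR V_g)]/2 = [70.1 − √(70.1² − 4×70.1×14)]/2 = 19.3 m/s
Supergeostrophic (V > V_g = 14 m/s), as expected around a high.
Converting: 19.3 m/s × 3.6 = 69.6 km/h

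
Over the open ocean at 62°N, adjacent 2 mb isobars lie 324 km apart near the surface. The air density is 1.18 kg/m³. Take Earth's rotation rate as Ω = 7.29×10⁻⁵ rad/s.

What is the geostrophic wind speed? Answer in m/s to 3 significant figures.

4.06 m/s

Coriolis parameter at 62°N:
f = 2Ω sin φ = 2 × 7.29×10⁻⁵ × sin 62° = 1.29×10⁻⁴ s⁻¹
Pressure gradient: |∂P/∂n| = 200 Pa / 324000 m = 6.17×10⁻⁴ Pa/m
Geostrophic balance (pressure-gradient force = Coriolis force):
V_g = (1/(fρ)) |∂P/∂n| = 6.17×10⁻⁴ / (1.29×10⁻⁴ × 1.18) = 4.06 m/s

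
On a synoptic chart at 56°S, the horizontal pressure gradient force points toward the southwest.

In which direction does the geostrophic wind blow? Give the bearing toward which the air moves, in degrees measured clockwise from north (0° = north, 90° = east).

135°

The pressure-gradient force points toward the southwest (bearing 225°).
Geostrophic balance: in the Southern Hemisphere the Coriolis force deflects motion to the left, so the geostrophic wind blows 90° to the left of the pressure-gradient force (low pressure on the right).
Rotating 225° by 90° counterclockwise gives 135° — the wind blows toward the southeast.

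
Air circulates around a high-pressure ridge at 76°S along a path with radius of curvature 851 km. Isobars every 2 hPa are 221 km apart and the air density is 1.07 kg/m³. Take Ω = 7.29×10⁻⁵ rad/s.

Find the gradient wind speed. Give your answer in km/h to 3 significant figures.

22.7 km/h

Coriolis parameter at 76°S:
f = 2Ω sin φ = 2 × 7.29×10⁻⁵ × sin 76° = 1.41×10⁻⁴ s⁻¹
Pressure gradient: |∂P/∂n| = 200 Pa / 221000 m = 9.05×10⁻⁴ Pa/m
Geostrophic speed: V_g = |∂P/∂n|/(fρ) = 9.05×10⁻⁴/(1.41×10⁻⁴ × 1.07) = 5.98 m/s
Around a high, pressure-gradient force acts outward with centrifugal, so Coriolis balances both:
fV = (1/ρ)|∂P/∂n| + V²/R  →  V² − fR·V + fR·V_g = 0
With fR = 1.41×10⁻⁴ × 851×10³ m = 120 m/s:
V = [fR − √((fR)² − 4 fR V_g)]/2 = [120 − √(120² − 4×120×5.98)]/2 = 6.31 m/s
Supergeostrophic (V > V_g = 5.98 m/s), as expected around a high.
Converting: 6.31 m/s × 3.6 = 22.7 km/h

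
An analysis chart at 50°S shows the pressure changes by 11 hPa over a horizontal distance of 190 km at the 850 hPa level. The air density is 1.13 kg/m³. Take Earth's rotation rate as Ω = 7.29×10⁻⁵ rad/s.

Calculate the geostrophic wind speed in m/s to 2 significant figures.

Coriolis parameter at 50°S:
f = 2Ω sin φ = 2 × 7.29×10⁻⁵ × sin 50° = 1.12×10⁻⁴ s⁻¹
Pressure gradient: |∂P/∂n| = 1100 Pa / 190000 m = 5.79×10⁻³ Pa/m
Geostrophic balance (pressure-gradient force = Coriolis force):
V_g = (1/(fρ)) |∂P/∂n| = 5.79×10⁻³ / (1.12×10⁻⁴ × 1.13) = 45.9 m/s

46 m/s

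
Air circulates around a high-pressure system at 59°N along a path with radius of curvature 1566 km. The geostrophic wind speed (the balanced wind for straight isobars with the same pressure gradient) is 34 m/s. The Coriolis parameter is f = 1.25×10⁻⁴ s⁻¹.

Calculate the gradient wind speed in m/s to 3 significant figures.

43.8 m/s

Around a high, pressure-gradient force acts outward with centrifugal, so Coriolis balances both:
fV = (1/ρ)|∂P/∂n| + V²/R  →  V² − fR·V + fR·V_g = 0
With fR = 1.25×10⁻⁴ × 1566×10³ m = 196 m/s:
V = [fR − √((fR)² − 4 fR V_g)]/2 = [196 − √(196² − 4×196×34)]/2 = 43.8 m/s
Supergeostrophic (V > V_g = 34 m/s), as expected around a high.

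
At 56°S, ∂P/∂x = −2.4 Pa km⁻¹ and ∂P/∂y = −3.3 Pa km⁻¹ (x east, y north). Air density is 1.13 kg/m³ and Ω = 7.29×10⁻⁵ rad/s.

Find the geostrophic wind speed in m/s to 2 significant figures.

30 m/s

Coriolis parameter at 56°S:
f = 2Ω sin φ = 2 × 7.29×10⁻⁵ × sin 56° = 1.21×10⁻⁴ s⁻¹
In the Southern Hemisphere f is negative: f = −1.21×10⁻⁴ s⁻¹.
Component geostrophic relations (x east, y north):
u_g = −(1/(fρ)) ∂P/∂y,  v_g = (1/(fρ)) ∂P/∂x
u_g = −(−3.3×10⁻³)/(−1.21×10⁻⁴ × 1.13) = −24.2 m/s;  v_g = (−2.4×10⁻³)/(−1.21×10⁻⁴ × 1.13) = 17.6 m/s
|V_g| = √(u_g² + v_g²) = 29.9 m/s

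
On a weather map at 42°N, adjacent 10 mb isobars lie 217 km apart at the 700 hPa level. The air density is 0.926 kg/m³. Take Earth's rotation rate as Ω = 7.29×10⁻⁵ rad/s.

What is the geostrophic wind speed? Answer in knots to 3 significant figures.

Coriolis parameter at 42°N:
f = 2Ω sin φ = 2 × 7.29×10⁻⁵ × sin 42° = 9.76×10⁻⁵ s⁻¹
Pressure gradient: |∂P/∂n| = 1000 Pa / 217000 m = 4.61×10⁻³ Pa/m
Geostrophic balance (pressure-gradient force = Coriolis force):
V_g = (1/(fρ)) |∂P/∂n| = 4.61×10⁻³ / (9.76×10⁻⁵ × 0.926) = 51.0 m/s
Converting: 51.0 m/s × 1.944 = 99.2 knots

99.2 knots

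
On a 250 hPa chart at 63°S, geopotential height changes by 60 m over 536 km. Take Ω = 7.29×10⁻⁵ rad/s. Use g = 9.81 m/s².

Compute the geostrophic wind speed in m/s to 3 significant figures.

8.45 m/s

Coriolis parameter at 63°S:
f = 2Ω sin φ = 2 × 7.29×10⁻⁵ × sin 63° = 1.30×10⁻⁴ s⁻¹
Height gradient: |∂Z/∂n| = 60 m / 536000 m = 1.12×10⁻⁴
On a pressure surface, geostrophic balance gives V_g = (g/f)|∂Z/∂n|:
V_g = 9.81 × 1.12×10⁻⁴ / 1.30×10⁻⁴ = 8.45 m/s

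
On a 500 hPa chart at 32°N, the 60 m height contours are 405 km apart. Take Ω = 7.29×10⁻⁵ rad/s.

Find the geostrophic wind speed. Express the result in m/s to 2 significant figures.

19 m/s

Coriolis parameter at 32°N:
f = 2Ω sin φ = 2 × 7.29×10⁻⁵ × sin 32° = 7.73×10⁻⁵ s⁻¹
Height gradient: |∂Z/∂n| = 60 m / 405000 m = 1.48×10⁻⁴
On a pressure surface, geostrophic balance gives V_g = (g/f)|∂Z/∂n|:
V_g = 9.81 × 1.48×10⁻⁴ / 7.73×10⁻⁵ = 18.8 m/s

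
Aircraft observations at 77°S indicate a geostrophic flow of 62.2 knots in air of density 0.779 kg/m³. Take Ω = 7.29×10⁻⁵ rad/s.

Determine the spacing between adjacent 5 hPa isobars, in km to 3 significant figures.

141 km

Coriolis parameter at 77°S:
f = 2Ω sin φ = 2 × 7.29×10⁻⁵ × sin 77° = 1.42×10⁻⁴ s⁻¹
Wind speed in SI: 62.2 knots = 32.0 m/s
Geostrophic balance rearranged: |∂P/∂n| = f ρ V_g
|∂P/∂n| = 1.42×10⁻⁴ × 0.779 × 32.0 = 3.54×10⁻³ Pa/m
Isobar spacing: Δn = ΔP/|∂P/∂n| = 500 Pa / 3.54×10⁻³ Pa/m = 141196 m ≈ 141 km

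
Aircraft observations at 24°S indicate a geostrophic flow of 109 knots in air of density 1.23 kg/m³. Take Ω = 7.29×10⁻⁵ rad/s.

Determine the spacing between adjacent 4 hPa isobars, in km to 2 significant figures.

Coriolis parameter at 24°S:
f = 2Ω sin φ = 2 × 7.29×10⁻⁵ × sin 24° = 5.93×10⁻⁵ s⁻¹
Wind speed in SI: 109 knots = 56.1 m/s
Geostrophic balance rearranged: |∂P/∂n| = f ρ V_g
|∂P/∂n| = 5.93×10⁻⁵ × 1.23 × 56.1 = 4.09×10⁻³ Pa/m
Isobar spacing: Δn = ΔP/|∂P/∂n| = 400 Pa / 4.09×10⁻³ Pa/m = 97796 m ≈ 98 km

98 km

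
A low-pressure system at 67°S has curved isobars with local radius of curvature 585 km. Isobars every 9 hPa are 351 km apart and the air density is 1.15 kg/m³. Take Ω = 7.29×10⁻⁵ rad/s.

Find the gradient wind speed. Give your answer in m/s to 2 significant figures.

Coriolis parameter at 67°S:
f = 2Ω sin φ = 2 × 7.29×10⁻⁵ × sin 67° = 1.34×10⁻⁴ s⁻¹
Pressure gradient: |∂P/∂n| = 900 Pa / 351000 m = 2.56×10⁻³ Pa/m
Geostrophic speed: V_g = |∂P/∂n|/(fρ) = 2.56×10⁻³/(1.34×10⁻⁴ × 1.15) = 16.6 m/s
Around a low, centrifugal force acts outward with Coriolis, so pressure-gradient force balances both:
(1/ρ)|∂P/∂n| = fV + V²/R  →  V² + fR·V − fR·V_g = 0
With fR = 1.34×10⁻⁴ × 585×10³ m = 78.5 m/s:
V = [−fR + √((fR)² + 4 fR V_g)]/2 = [−78.5 + √(78.5² + 4×78.5×16.6)]/2 = 14.1 m/s
Subgeostrophic (V < V_g = 16.6 m/s), as expected around a low.

14 m/s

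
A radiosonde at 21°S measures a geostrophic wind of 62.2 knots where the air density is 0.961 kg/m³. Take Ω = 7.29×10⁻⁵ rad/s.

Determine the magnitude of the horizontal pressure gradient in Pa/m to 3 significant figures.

Coriolis parameter at 21°S:
f = 2Ω sin φ = 2 × 7.29×10⁻⁵ × sin 21° = 5.23×10⁻⁵ s⁻¹
Wind speed in SI: 62.2 knots = 32.0 m/s
Geostrophic balance rearranged: |∂P/∂n| = f ρ V_g
|∂P/∂n| = 5.23×10⁻⁵ × 0.961 × 32.0 = 1.61×10⁻³ Pa/m

1.61×10⁻³ Pa/m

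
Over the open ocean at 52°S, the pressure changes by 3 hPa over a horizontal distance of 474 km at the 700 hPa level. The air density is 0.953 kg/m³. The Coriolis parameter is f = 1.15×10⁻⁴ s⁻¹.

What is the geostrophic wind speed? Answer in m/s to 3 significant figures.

5.78 m/s

Pressure gradient: |∂P/∂n| = 300 Pa / 474000 m = 6.33×10⁻⁴ Pa/m
Geostrophic balance (pressure-gradient force = Coriolis force):
V_g = (1/(fρ)) |∂P/∂n| = 6.33×10⁻⁴ / (1.15×10⁻⁴ × 0.953) = 5.78 m/s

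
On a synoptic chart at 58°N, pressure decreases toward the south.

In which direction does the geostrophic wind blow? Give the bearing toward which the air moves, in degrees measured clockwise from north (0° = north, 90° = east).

270°

The pressure-gradient force points toward the south (bearing 180°).
Geostrophic balance: in the Northern Hemisphere the Coriolis force deflects motion to the right, so the geostrophic wind blows 90° to the right of the pressure-gradient force (low pressure on the left).
Rotating 180° by 90° clockwise gives 270° — the wind blows toward the west.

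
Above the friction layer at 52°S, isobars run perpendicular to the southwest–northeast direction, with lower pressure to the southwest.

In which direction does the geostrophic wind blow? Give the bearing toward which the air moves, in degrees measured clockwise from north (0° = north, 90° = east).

135°

The pressure-gradient force points toward the southwest (bearing 225°).
Geostrophic balance: in the Southern Hemisphere the Coriolis force deflects motion to the left, so the geostrophic wind blows 90° to the left of the pressure-gradient force (low pressure on the right).
Rotating 225° by 90° counterclockwise gives 135° — the wind blows toward the southeast.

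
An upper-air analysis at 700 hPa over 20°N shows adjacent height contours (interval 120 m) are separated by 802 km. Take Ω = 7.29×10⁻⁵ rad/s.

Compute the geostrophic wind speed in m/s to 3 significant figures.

Coriolis parameter at 20°N:
f = 2Ω sin φ = 2 × 7.29×10⁻⁵ × sin 20° = 4.99×10⁻⁵ s⁻¹
Height gradient: |∂Z/∂n| = 120 m / 802000 m = 1.50×10⁻⁴
On a pressure surface, geostrophic balance gives V_g = (g/f)|∂Z/∂n|:
V_g = 9.81 × 1.50×10⁻⁴ / 4.99×10⁻⁵ = 29.4 m/s

29.4 m/s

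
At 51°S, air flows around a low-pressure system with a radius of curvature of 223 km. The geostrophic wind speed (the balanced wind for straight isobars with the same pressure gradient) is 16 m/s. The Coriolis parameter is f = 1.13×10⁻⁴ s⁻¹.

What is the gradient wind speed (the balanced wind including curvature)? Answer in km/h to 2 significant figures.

40 km/h

Around a low, centrifugal force acts outward with Coriolis, so pressure-gradient force balances both:
(1/ρ)|∂P/∂n| = fV + V²/R  →  V² + fR·V − fR·V_g = 0
With fR = 1.13×10⁻⁴ × 223×10³ m = 25.2 m/s:
V = [−fR + √((fR)² + 4 fR V_g)]/2 = [−25.2 + √(25.2² + 4×25.2×16)]/2 = 11.1 m/s
Subgeostrophic (V < V_g = 16 m/s), as expected around a low.
Converting: 11.1 m/s × 3.6 = 40 km/h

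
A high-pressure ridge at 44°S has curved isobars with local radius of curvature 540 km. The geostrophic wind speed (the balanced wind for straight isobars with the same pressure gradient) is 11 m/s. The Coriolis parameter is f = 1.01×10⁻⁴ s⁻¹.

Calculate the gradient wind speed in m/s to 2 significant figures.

15 m/s

Around a high, pressure-gradient force acts outward with centrifugal, so Coriolis balances both:
fV = (1/ρ)|∂P/∂n| + V²/R  →  V² − fR·V + fR·V_g = 0
With fR = 1.01×10⁻⁴ × 540×10³ m = 54.5 m/s:
V = [fR − √((fR)² − 4 fR V_g)]/2 = [54.5 − √(54.5² − 4×54.5×11)]/2 = 15.3 m/s
Supergeostrophic (V > V_g = 11 m/s), as expected around a high.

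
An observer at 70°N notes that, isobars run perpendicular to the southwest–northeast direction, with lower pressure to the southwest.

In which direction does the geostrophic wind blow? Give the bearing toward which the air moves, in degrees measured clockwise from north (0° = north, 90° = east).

The pressure-gradient force points toward the southwest (bearing 225°).
Geostrophic balance: in the Northern Hemisphere the Coriolis force deflects motion to the right, so the geostrophic wind blows 90° to the right of the pressure-gradient force (low pressure on the left).
Rotating 225° by 90° clockwise gives 315° — the wind blows toward the northwest.

315°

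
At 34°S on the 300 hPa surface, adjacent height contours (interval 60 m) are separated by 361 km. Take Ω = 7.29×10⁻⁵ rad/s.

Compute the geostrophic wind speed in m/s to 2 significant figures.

Coriolis parameter at 34°S:
f = 2Ω sin φ = 2 × 7.29×10⁻⁵ × sin 34° = 8.15×10⁻⁵ s⁻¹
Height gradient: |∂Z/∂n| = 60 m / 361000 m = 1.66×10⁻⁴
On a pressure surface, geostrophic balance gives V_g = (g/f)|∂Z/∂n|:
V_g = 9.81 × 1.66×10⁻⁴ / 8.15×10⁻⁵ = 20.0 m/s

20 m/s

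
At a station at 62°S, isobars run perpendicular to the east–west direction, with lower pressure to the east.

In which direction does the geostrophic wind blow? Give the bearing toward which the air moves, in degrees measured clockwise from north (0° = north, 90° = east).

000°

The pressure-gradient force points toward the east (bearing 090°).
Geostrophic balance: in the Southern Hemisphere the Coriolis force deflects motion to the left, so the geostrophic wind blows 90° to the left of the pressure-gradient force (low pressure on the right).
Rotating 090° by 90° counterclockwise gives 000° — the wind blows toward the north.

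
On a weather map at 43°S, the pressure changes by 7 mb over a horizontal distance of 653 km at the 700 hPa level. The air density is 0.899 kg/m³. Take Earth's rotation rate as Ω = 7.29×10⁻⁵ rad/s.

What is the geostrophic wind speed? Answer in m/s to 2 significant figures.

Coriolis parameter at 43°S:
f = 2Ω sin φ = 2 × 7.29×10⁻⁵ × sin 43° = 9.94×10⁻⁵ s⁻¹
Pressure gradient: |∂P/∂n| = 700 Pa / 653000 m = 1.07×10⁻³ Pa/m
Geostrophic balance (pressure-gradient force = Coriolis force):
V_g = (1/(fρ)) |∂P/∂n| = 1.07×10⁻³ / (9.94×10⁻⁵ × 0.899) = 12.0 m/s

12 m/s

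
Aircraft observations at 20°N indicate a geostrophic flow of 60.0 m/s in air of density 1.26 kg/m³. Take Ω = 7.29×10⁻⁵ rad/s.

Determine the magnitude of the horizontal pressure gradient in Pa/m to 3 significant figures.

3.77×10⁻³ Pa/m

Coriolis parameter at 20°N:
f = 2Ω sin φ = 2 × 7.29×10⁻⁵ × sin 20° = 4.99×10⁻⁵ s⁻¹
Geostrophic balance rearranged: |∂P/∂n| = f ρ V_g
|∂P/∂n| = 4.99×10⁻⁵ × 1.26 × 60.0 = 3.77×10⁻³ Pa/m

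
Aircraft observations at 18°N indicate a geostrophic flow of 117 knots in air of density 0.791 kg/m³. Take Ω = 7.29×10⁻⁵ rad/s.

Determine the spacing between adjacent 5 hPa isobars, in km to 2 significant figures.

Coriolis parameter at 18°N:
f = 2Ω sin φ = 2 × 7.29×10⁻⁵ × sin 18° = 4.51×10⁻⁵ s⁻¹
Wind speed in SI: 117 knots = 60.2 m/s
Geostrophic balance rearranged: |∂P/∂n| = f ρ V_g
|∂P/∂n| = 4.51×10⁻⁵ × 0.791 × 60.2 = 2.15×10⁻³ Pa/m
Isobar spacing: Δn = ΔP/|∂P/∂n| = 500 Pa / 2.15×10⁻³ Pa/m = 233093 m ≈ 230 km

230 km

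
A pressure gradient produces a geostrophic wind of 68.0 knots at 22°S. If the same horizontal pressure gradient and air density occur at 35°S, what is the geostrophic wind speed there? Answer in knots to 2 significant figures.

With the same pressure gradient and density, V_g ∝ 1/f ∝ 1/sin φ.
V₂ = V₁ · sin φ₁ / sin φ₂ = 68.0 × sin 22° / sin 35°
V₂ = 68.0 × 0.3746/0.5736 = 44 knots

44 knots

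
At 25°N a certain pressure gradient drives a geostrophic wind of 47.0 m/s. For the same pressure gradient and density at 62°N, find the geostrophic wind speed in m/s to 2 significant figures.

With the same pressure gradient and density, V_g ∝ 1/f ∝ 1/sin φ.
V₂ = V₁ · sin φ₁ / sin φ₂ = 47.0 × sin 25° / sin 62°
V₂ = 47.0 × 0.4226/0.8829 = 22 m/s

22 m/s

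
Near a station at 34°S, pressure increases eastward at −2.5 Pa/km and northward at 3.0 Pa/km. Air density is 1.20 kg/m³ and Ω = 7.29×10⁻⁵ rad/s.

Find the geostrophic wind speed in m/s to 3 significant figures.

39.9 m/s

Coriolis parameter at 34°S:
f = 2Ω sin φ = 2 × 7.29×10⁻⁵ × sin 34° = 8.15×10⁻⁵ s⁻¹
In the Southern Hemisphere f is negative: f = −8.15×10⁻⁵ s⁻¹.
Component geostrophic relations (x east, y north):
u_g = −(1/(fρ)) ∂P/∂y,  v_g = (1/(fρ)) ∂P/∂x
u_g = −(3.0×10⁻³)/(−8.15×10⁻⁵ × 1.20) = 30.7 m/s;  v_g = (−2.5×10⁻³)/(−8.15×10⁻⁵ × 1.20) = 25.6 m/s
|V_g| = √(u_g² + v_g²) = 39.9 m/s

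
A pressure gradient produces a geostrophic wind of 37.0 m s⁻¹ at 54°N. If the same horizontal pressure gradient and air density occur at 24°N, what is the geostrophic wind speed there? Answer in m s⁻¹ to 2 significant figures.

74 m s⁻¹

With the same pressure gradient and density, V_g ∝ 1/f ∝ 1/sin φ.
V₂ = V₁ · sin φ₁ / sin φ₂ = 37.0 × sin 54° / sin 24°
V₂ = 37.0 × 0.8090/0.4067 = 74 m s⁻¹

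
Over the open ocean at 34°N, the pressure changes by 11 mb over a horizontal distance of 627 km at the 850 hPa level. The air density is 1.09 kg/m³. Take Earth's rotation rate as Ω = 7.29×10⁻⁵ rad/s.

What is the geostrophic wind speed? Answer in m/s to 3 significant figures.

Coriolis parameter at 34°N:
f = 2Ω sin φ = 2 × 7.29×10⁻⁵ × sin 34° = 8.15×10⁻⁵ s⁻¹
Pressure gradient: |∂P/∂n| = 1100 Pa / 627000 m = 1.75×10⁻³ Pa/m
Geostrophic balance (pressure-gradient force = Coriolis force):
V_g = (1/(fρ)) |∂P/∂n| = 1.75×10⁻³ / (8.15×10⁻⁵ × 1.09) = 19.7 m/s

19.7 m/s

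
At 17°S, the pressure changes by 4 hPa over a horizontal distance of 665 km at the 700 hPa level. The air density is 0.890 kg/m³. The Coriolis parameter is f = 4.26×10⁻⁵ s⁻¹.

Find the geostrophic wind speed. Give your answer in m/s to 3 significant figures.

15.9 m/s

Pressure gradient: |∂P/∂n| = 400 Pa / 665000 m = 6.02×10⁻⁴ Pa/m
Geostrophic balance (pressure-gradient force = Coriolis force):
V_g = (1/(fρ)) |∂P/∂n| = 6.02×10⁻⁴ / (4.26×10⁻⁵ × 0.890) = 15.9 m/s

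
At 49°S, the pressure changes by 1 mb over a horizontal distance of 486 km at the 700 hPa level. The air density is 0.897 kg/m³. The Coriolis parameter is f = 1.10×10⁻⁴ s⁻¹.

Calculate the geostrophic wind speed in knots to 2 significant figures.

4.1 knots

Pressure gradient: |∂P/∂n| = 100 Pa / 486000 m = 2.06×10⁻⁴ Pa/m
Geostrophic balance (pressure-gradient force = Coriolis force):
V_g = (1/(fρ)) |∂P/∂n| = 2.06×10⁻⁴ / (1.10×10⁻⁴ × 0.897) = 2.09 m/s
Converting: 2.09 m/s × 1.944 = 4.1 knots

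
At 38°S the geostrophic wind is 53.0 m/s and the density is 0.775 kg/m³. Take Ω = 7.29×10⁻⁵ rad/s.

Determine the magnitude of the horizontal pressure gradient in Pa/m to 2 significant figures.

Coriolis parameter at 38°S:
f = 2Ω sin φ = 2 × 7.29×10⁻⁵ × sin 38° = 8.98×10⁻⁵ s⁻¹
Geostrophic balance rearranged: |∂P/∂n| = f ρ V_g
|∂P/∂n| = 8.98×10⁻⁵ × 0.775 × 53.0 = 3.69×10⁻³ Pa/m

3.7×10⁻³ Pa/m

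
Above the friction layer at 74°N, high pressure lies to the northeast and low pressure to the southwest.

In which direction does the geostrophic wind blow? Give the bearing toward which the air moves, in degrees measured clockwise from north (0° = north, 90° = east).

The pressure-gradient force points toward the southwest (bearing 225°).
Geostrophic balance: in the Northern Hemisphere the Coriolis force deflects motion to the right, so the geostrophic wind blows 90° to the right of the pressure-gradient force (low pressure on the left).
Rotating 225° by 90° clockwise gives 315° — the wind blows toward the northwest.

315°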